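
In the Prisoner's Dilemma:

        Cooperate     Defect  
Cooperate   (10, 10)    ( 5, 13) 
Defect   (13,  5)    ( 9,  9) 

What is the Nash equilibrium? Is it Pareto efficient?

(Defect, Defect) is NE; not Pareto efficient

Work:
Defect dominates Cooperate for both players:
If P2 cooperates: Defect (13) > Cooperate (10)
If P2 defects: Defect (9) > Cooperate (5)
NE: (Defect, Defect) with payoff (9, 9)
But (Cooperate, Cooperate) = (10, 10) Pareto dominates (9, 9)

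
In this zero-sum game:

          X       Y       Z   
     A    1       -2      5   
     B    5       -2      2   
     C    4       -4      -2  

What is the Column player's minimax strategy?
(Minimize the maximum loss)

Column should play Y, value = -2

Work:
Column player minimizes Row's maximum payoff:
Column X: max payoff to Row = 5
Column Y: max payoff to Row = -2
Column Z: max payoff to Row = 5
Minimum is -2, achieved by column Y.
Minimax strategy: Y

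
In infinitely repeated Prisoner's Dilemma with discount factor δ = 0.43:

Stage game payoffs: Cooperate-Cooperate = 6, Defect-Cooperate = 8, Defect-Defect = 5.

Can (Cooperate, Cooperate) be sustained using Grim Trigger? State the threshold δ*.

δ* = 0.6667; since δ = 0.43 < 0.6667, cooperation cannot be sustained

Work:
For Grim Trigger:
Cooperate forever: 6/(1-δ)
Defect then punished: 8 + 5·δ/(1-δ)
Need: 6/(1-δ) ≥ 8 + 5·δ/(1-δ)
Solving: δ ≥ (T-R)/(T-P) = (8-6)/(8-5) = 0.6667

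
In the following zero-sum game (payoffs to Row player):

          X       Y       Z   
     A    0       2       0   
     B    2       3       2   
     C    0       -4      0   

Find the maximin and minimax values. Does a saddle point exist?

Maximin = 2, Minimax = 2, Saddle: True

Work:
Row minimums: [0, 2, -4] → maximin = 2
Column maximums: [2, 3, 2] → minimax = 2
Saddle point exists! Game value = 2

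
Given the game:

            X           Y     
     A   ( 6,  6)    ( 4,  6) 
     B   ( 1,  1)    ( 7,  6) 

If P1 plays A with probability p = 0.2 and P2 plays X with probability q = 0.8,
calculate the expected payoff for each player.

E[P1] = 2.88, E[P2] = 2.8

Work:
E[P1] = p·q·π₁(A,X) + p·(1-q)·π₁(A,Y) + (1-p)·q·π₁(B,X) + (1-p)·(1-q)·π₁(B,Y)
= 0.2·0.8·6 + 0.2·0.2·4 + 0.8·0.8·1 + 0.8·0.2·7
= 2.88

E[P2] = 2.8 (similar calculation)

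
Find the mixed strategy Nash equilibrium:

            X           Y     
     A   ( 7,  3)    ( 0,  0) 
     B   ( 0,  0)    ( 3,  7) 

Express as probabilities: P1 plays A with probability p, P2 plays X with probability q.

p = 0.7, q = 0.3

Work:
Find probabilities that make opponent indifferent:
P2 chooses q to make P1 indifferent between A and B
P1 chooses p to make P2 indifferent between X and Y
Mixed NE: P1 plays (A: 0.7, B: 0.3), P2 plays (X: 0.3, Y: 0.7)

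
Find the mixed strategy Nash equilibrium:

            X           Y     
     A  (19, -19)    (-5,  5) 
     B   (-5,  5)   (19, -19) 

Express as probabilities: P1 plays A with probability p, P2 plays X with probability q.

p = 0.5, q = 0.5

Work:
Find probabilities that make opponent indifferent:
P2 chooses q to make P1 indifferent between A and B
P1 chooses p to make P2 indifferent between X and Y
Mixed NE: P1 plays (A: 0.5, B: 0.5), P2 plays (X: 0.5, Y: 0.5)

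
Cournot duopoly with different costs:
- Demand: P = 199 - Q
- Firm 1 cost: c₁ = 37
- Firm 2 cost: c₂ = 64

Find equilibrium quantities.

q₁* = 63.0, q₂* = 36.0

Work:
Reaction: q₁ = (199 - 37 - q₂)/2
Reaction: q₂ = (199 - 64 - q₁)/2
Solve simultaneously:
q₁* = (199 - 2×37 + 64)/3 = 63.0
q₂* = (199 - 2×64 + 37)/3 = 36.0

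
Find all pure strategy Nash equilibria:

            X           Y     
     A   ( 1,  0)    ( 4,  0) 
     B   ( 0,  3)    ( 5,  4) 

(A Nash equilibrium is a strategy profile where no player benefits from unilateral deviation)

Nash equilibrium: (A, X), (B, Y)

Work:
Best responses:
  P1 vs X: payoffs [1, 0] → best response A (payoff 1)
  P1 vs Y: payoffs [4, 5] → best response B (payoff 5)
  P2 vs A: payoffs [0, 0] → best response X/Y (payoff 0)
  P2 vs B: payoffs [3, 4] → best response Y (payoff 4)
Mutual best responses: (A,X), (B,Y) → Nash equilibria.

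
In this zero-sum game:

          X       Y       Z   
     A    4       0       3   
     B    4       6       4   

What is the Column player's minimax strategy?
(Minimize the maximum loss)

Column should play X or Z (all achieve the minimum), value = 4

Work:
Column player minimizes Row's maximum payoff:
Column X: max payoff to Row = 4
Column Y: max payoff to Row = 6
Column Z: max payoff to Row = 4
Minimum is 4, achieved by columns X, Z (tied).
Each of X or Z is a minimax strategy.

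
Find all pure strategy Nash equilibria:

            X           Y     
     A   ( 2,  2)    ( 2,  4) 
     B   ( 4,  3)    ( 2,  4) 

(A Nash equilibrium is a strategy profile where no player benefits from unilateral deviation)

Nash equilibrium: (A, Y), (B, Y)

Work:
Best responses:
  P1 vs X: payoffs [2, 4] → best response B (payoff 4)
  P1 vs Y: payoffs [2, 2] → best response A/B (payoff 2)
  P2 vs A: payoffs [2, 4] → best response Y (payoff 4)
  P2 vs B: payoffs [3, 4] → best response Y (payoff 4)
Mutual best responses: (A,Y), (B,Y) → Nash equilibria.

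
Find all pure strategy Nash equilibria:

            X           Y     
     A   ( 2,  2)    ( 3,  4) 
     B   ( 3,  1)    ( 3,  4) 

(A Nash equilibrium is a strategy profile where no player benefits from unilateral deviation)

Nash equilibrium: (A, Y), (B, Y)

Work:
Best responses:
  P1 vs X: payoffs [2, 3] → best response B (payoff 3)
  P1 vs Y: payoffs [3, 3] → best response A/B (payoff 3)
  P2 vs A: payoffs [2, 4] → best response Y (payoff 4)
  P2 vs B: payoffs [1, 4] → best response Y (payoff 4)
Mutual best responses: (A,Y), (B,Y) → Nash equilibria.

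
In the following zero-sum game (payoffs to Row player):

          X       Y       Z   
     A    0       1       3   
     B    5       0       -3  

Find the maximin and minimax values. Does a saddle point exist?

Maximin = 0, Minimax = 1, Saddle: False

Work:
Row minimums: [0, -3] → maximin = 0
Column maximums: [5, 1, 3] → minimax = 1
No saddle point (maximin ≠ minimax). Mixed strategy needed.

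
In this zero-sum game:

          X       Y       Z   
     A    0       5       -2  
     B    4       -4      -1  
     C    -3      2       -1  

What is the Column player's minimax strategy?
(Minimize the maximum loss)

Column should play Z, value = -1

Work:
Column player minimizes Row's maximum payoff:
Column X: max payoff to Row = 4
Column Y: max payoff to Row = 5
Column Z: max payoff to Row = -1
Minimum is -1, achieved by column Z.
Minimax strategy: Z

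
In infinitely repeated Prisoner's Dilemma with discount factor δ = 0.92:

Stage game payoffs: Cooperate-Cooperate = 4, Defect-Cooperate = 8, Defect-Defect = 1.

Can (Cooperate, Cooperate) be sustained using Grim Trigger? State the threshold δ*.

δ* = 0.5714; since δ = 0.92 ≥ 0.5714, cooperation can be sustained

Work:
For Grim Trigger:
Cooperate forever: 4/(1-δ)
Defect then punished: 8 + 1·δ/(1-δ)
Need: 4/(1-δ) ≥ 8 + 1·δ/(1-δ)
Solving: δ ≥ (T-R)/(T-P) = (8-4)/(8-1) = 0.5714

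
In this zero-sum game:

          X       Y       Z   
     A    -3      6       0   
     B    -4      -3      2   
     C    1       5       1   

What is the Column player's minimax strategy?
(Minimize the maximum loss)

Column should play X, value = 1

Work:
Column player minimizes Row's maximum payoff:
Column X: max payoff to Row = 1
Column Y: max payoff to Row = 6
Column Z: max payoff to Row = 2
Minimum is 1, achieved by column X.
Minimax strategy: X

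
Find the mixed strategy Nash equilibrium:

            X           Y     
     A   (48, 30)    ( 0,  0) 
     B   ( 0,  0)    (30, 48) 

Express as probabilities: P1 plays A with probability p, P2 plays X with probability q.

p = 0.6154, q = 0.3846

Work:
Find probabilities that make opponent indifferent:
P2 chooses q to make P1 indifferent between A and B
P1 chooses p to make P2 indifferent between X and Y
Mixed NE: P1 plays (A: 0.6154, B: 0.3846), P2 plays (X: 0.3846, Y: 0.6154)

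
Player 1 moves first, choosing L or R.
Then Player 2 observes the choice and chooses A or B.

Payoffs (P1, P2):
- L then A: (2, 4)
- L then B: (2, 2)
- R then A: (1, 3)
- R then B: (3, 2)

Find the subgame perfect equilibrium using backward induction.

P1 plays L, P2 plays A after L and A after R; Payoff (2, 4)

Work:
Backward induction:
After L: P2 chooses A → P1 gets 2
After R: P2 chooses A → P1 gets 1
P1 chooses L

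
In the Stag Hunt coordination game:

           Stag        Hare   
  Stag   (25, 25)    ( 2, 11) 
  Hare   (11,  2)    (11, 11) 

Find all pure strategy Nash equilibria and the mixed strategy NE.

Pure NE: (Stag, Stag) and (Hare, Hare); Mixed NE: p = 0.3913, q = 0.3913

Work:
Check pure NE:
(Stag, Stag): (25, 25) - no unilateral deviation beneficial
(Hare, Hare): (11, 11) - no unilateral deviation beneficial
Mixed NE: P1 plays Stag with p = 0.3913, P2 plays Stag with q = 0.3913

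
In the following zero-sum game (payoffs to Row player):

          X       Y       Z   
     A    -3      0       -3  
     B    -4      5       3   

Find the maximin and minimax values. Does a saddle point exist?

Maximin = -3, Minimax = -3, Saddle: True

Work:
Row minimums: [-3, -4] → maximin = -3
Column maximums: [-3, 5, 3] → minimax = -3
Saddle point exists! Game value = -3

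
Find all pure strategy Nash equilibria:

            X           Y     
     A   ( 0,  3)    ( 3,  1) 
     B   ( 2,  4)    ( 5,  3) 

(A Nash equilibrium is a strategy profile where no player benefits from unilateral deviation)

Nash equilibrium: (B, X)

Work:
Best responses:
  P1 vs X: payoffs [0, 2] → best response B (payoff 2)
  P1 vs Y: payoffs [3, 5] → best response B (payoff 5)
  P2 vs A: payoffs [3, 1] → best response X (payoff 3)
  P2 vs B: payoffs [4, 3] → best response X (payoff 4)
Mutual best responses: (B,X) → Nash equilibria.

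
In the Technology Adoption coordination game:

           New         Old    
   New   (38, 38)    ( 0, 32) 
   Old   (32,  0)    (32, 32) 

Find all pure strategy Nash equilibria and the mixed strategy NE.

Pure NE: (New, New) and (Old, Old); Mixed NE: p = 0.8421, q = 0.8421

Work:
Check pure NE:
(New, New): (38, 38) - no unilateral deviation beneficial
(Old, Old): (32, 32) - no unilateral deviation beneficial
Mixed NE: P1 plays New with p = 0.8421, P2 plays New with q = 0.8421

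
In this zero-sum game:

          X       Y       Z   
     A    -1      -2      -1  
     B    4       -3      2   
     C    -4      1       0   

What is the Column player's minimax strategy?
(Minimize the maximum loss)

Column should play Y, value = 1

Work:
Column player minimizes Row's maximum payoff:
Column X: max payoff to Row = 4
Column Y: max payoff to Row = 1
Column Z: max payoff to Row = 2
Minimum is 1, achieved by column Y.
Minimax strategy: Y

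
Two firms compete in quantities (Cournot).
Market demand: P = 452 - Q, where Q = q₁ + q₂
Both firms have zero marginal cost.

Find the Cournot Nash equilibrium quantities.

q₁* = q₂* = 150.67; P* = 150.67

Work:
Profit: π_i = P·q_i = (a - q_i - q_j)·q_i
FOC: ∂π_i/∂q_i = a - 2q_i - q_j = 0
Reaction function: q_i = (452 - q_j)/2
Symmetry: q* = 452/3 = 150.67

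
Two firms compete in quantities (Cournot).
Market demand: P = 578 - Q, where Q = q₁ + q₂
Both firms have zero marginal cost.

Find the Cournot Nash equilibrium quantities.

q₁* = q₂* = 192.67; P* = 192.67

Work:
Profit: π_i = P·q_i = (a - q_i - q_j)·q_i
FOC: ∂π_i/∂q_i = a - 2q_i - q_j = 0
Reaction function: q_i = (578 - q_j)/2
Symmetry: q* = 578/3 = 192.67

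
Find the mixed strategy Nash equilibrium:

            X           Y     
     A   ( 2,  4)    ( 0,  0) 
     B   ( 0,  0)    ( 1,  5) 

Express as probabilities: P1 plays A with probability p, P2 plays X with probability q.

p = 0.5556, q = 0.3333

Work:
Find probabilities that make opponent indifferent:
P2 chooses q to make P1 indifferent between A and B
P1 chooses p to make P2 indifferent between X and Y
Mixed NE: P1 plays (A: 0.5556, B: 0.4444), P2 plays (X: 0.3333, Y: 0.6667)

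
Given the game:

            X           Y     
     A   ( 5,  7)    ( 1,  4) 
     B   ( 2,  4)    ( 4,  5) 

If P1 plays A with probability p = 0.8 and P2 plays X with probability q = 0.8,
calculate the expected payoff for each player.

E[P1] = 3.84, E[P2] = 5.96

Work:
E[P1] = p·q·π₁(A,X) + p·(1-q)·π₁(A,Y) + (1-p)·q·π₁(B,X) + (1-p)·(1-q)·π₁(B,Y)
= 0.8·0.8·5 + 0.8·0.2·1 + 0.2·0.8·2 + 0.2·0.2·4
= 3.84

E[P2] = 5.96 (similar calculation)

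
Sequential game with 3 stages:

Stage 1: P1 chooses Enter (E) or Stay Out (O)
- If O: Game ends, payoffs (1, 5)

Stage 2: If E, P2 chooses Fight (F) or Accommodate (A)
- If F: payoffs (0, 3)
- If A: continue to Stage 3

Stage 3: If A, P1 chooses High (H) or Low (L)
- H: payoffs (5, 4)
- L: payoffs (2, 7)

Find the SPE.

SPE: (E, A, H); Outcome (5, 4)

Work:
Stage 3: P1 chooses H (5 vs 2)
Stage 2: P2: F->3, A->4 (anticipating H). Choose A
Stage 1: P1: O->1, E->5 (anticipating A, H). Choose E
SPE path: E -> A -> H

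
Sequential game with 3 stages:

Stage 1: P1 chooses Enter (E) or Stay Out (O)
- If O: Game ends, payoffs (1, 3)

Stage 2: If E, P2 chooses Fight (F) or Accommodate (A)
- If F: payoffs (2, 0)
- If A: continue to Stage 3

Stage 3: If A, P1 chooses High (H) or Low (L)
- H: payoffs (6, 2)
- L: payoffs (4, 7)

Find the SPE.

SPE: (E, A, H); Outcome (6, 2)

Work:
Stage 3: P1 chooses H (6 vs 4)
Stage 2: P2: F->0, A->2 (anticipating H). Choose A
Stage 1: P1: O->1, E->6 (anticipating A, H). Choose E
SPE path: E -> A -> H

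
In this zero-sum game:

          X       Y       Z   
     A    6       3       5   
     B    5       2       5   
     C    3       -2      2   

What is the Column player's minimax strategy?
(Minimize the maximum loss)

Column should play Y, value = 3

Work:
Column player minimizes Row's maximum payoff:
Column X: max payoff to Row = 6
Column Y: max payoff to Row = 3
Column Z: max payoff to Row = 5
Minimum is 3, achieved by column Y.
Minimax strategy: Y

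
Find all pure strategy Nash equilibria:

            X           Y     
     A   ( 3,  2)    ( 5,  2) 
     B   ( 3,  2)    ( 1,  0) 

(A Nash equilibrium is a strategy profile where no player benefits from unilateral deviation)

Nash equilibrium: (A, X), (A, Y), (B, X)

Work:
Best responses:
  P1 vs X: payoffs [3, 3] → best response A/B (payoff 3)
  P1 vs Y: payoffs [5, 1] → best response A (payoff 5)
  P2 vs A: payoffs [2, 2] → best response X/Y (payoff 2)
  P2 vs B: payoffs [2, 0] → best response X (payoff 2)
Mutual best responses: (A,X), (A,Y), (B,X) → Nash equilibria.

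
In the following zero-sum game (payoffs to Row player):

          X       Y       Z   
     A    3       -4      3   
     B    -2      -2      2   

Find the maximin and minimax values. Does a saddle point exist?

Maximin = -2, Minimax = -2, Saddle: True

Work:
Row minimums: [-4, -2] → maximin = -2
Column maximums: [3, -2, 3] → minimax = -2
Saddle point exists! Game value = -2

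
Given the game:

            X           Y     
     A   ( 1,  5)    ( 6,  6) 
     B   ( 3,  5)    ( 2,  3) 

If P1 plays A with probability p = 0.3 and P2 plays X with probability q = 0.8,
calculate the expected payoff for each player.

E[P1] = 2.56, E[P2] = 4.78

Work:
E[P1] = p·q·π₁(A,X) + p·(1-q)·π₁(A,Y) + (1-p)·q·π₁(B,X) + (1-p)·(1-q)·π₁(B,Y)
= 0.3·0.8·1 + 0.3·0.2·6 + 0.7·0.8·3 + 0.7·0.2·2
= 2.56

E[P2] = 4.78 (similar calculation)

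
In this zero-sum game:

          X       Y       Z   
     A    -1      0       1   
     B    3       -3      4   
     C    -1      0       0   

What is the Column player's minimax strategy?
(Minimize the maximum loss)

Column should play Y, value = 0

Work:
Column player minimizes Row's maximum payoff:
Column X: max payoff to Row = 3
Column Y: max payoff to Row = 0
Column Z: max payoff to Row = 4
Minimum is 0, achieved by column Y.
Minimax strategy: Y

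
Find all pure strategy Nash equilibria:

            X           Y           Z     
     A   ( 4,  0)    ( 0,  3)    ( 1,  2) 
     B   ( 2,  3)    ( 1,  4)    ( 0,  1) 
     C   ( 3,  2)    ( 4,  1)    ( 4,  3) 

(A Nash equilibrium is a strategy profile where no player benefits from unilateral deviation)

Nash equilibrium: (C, Z)

Work:
Best responses:
  P1 vs X: payoffs [4, 2, 3] → best response A (payoff 4)
  P1 vs Y: payoffs [0, 1, 4] → best response C (payoff 4)
  P1 vs Z: payoffs [1, 0, 4] → best response C (payoff 4)
  P2 vs A: payoffs [0, 3, 2] → best response Y (payoff 3)
  P2 vs B: payoffs [3, 4, 1] → best response Y (payoff 4)
  P2 vs C: payoffs [2, 1, 3] → best response Z (payoff 3)
Mutual best responses: (C,Z) → Nash equilibria.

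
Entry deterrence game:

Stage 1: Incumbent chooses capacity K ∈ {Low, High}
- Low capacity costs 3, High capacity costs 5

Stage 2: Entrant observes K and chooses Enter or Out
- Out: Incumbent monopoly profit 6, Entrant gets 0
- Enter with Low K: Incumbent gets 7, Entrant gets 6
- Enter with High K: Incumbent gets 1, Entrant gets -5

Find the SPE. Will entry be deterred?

SPE: (Low, Enter|Low, Out|High); Entry not deterred. Incumbent net profit = 4, Entrant gets 6

Work:
After Low K: Entrant enters (6 > 0)
After High K: Entrant stays out (-5 < 0)
Incumbent: Low → 7−3=4, High → 6−5=1
Incumbent chooses Low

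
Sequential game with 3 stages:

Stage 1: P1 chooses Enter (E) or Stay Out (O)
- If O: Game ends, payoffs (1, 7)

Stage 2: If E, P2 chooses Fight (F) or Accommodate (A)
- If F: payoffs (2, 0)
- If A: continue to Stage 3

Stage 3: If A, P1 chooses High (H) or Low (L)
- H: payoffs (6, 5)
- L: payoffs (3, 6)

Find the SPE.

SPE: (E, A, H); Outcome (6, 5)

Work:
Stage 3: P1 chooses H (6 vs 3)
Stage 2: P2: F->0, A->5 (anticipating H). Choose A
Stage 1: P1: O->1, E->6 (anticipating A, H). Choose E
SPE path: E -> A -> H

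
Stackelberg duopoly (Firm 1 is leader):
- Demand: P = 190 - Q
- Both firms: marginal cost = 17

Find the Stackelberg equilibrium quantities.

q₁* (leader) = 86.5, q₂* (follower) = 43.25

Work:
Follower's reaction: q₂ = (a - c - q₁)/2
Leader substitutes: π₁ = q₁·(a - q₁ - (a-c-q₁)/2 - c)
FOC: q₁* = (190 - 17)/2 = 86.50
Then: q₂* = (190 - 17 - 86.5)/2 = 43.25
Leader has first-mover advantage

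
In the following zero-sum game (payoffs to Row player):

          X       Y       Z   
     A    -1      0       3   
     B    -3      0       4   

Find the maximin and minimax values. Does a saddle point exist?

Maximin = -1, Minimax = -1, Saddle: True

Work:
Row minimums: [-1, -3] → maximin = -1
Column maximums: [-1, 0, 4] → minimax = -1
Saddle point exists! Game value = -1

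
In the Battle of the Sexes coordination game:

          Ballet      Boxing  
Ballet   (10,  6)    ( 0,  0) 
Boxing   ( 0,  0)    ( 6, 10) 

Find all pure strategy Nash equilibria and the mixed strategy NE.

Pure NE: (Ballet, Ballet) and (Boxing, Boxing); Mixed NE: p = 0.625, q = 0.375

Work:
Check pure NE:
(Ballet, Ballet): (10, 6) - no unilateral deviation beneficial
(Boxing, Boxing): (6, 10) - no unilateral deviation beneficial
Mixed NE: P1 plays Ballet with p = 0.625, P2 plays Ballet with q = 0.375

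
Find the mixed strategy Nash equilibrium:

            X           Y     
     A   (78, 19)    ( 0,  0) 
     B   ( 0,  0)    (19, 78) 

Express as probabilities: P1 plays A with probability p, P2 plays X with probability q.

p = 0.8041, q = 0.1959

Work:
Find probabilities that make opponent indifferent:
P2 chooses q to make P1 indifferent between A and B
P1 chooses p to make P2 indifferent between X and Y
Mixed NE: P1 plays (A: 0.8041, B: 0.1959), P2 plays (X: 0.1959, Y: 0.8041)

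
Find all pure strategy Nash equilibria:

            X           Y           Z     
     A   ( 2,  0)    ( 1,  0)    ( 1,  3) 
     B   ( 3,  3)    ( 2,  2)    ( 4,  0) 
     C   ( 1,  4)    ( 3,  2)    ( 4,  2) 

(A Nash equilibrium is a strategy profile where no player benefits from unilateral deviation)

Nash equilibrium: (B, X)

Work:
Best responses:
  P1 vs X: payoffs [2, 3, 1] → best response B (payoff 3)
  P1 vs Y: payoffs [1, 2, 3] → best response C (payoff 3)
  P1 vs Z: payoffs [1, 4, 4] → best response B/C (payoff 4)
  P2 vs A: payoffs [0, 0, 3] → best response Z (payoff 3)
  P2 vs B: payoffs [3, 2, 0] → best response X (payoff 3)
  P2 vs C: payoffs [4, 2, 2] → best response X (payoff 4)
Mutual best responses: (B,X) → Nash equilibria.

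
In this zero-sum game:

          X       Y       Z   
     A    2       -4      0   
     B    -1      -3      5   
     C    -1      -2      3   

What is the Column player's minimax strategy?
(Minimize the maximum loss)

Column should play Y, value = -2

Work:
Column player minimizes Row's maximum payoff:
Column X: max payoff to Row = 2
Column Y: max payoff to Row = -2
Column Z: max payoff to Row = 5
Minimum is -2, achieved by column Y.
Minimax strategy: Y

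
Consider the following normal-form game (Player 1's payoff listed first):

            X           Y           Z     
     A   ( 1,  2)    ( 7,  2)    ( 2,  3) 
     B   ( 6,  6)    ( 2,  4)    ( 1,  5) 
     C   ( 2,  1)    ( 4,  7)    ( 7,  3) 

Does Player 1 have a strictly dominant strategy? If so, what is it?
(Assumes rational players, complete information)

No strictly dominant strategy exists for Player 1

Work:
A strategy strictly dominates another if it gives a strictly higher payoff against every opponent action. Compare each pair of P1's strategies column-by-column:
  A vs B: [1 vs 6, 7 vs 2, 2 vs 1] → A does not strictly dominate B (column X: 1 ≤ 6)
  A vs C: [1 vs 2, 7 vs 4, 2 vs 7] → A does not strictly dominate C (column X: 1 ≤ 2)
  B vs A: [6 vs 1, 2 vs 7, 1 vs 2] → B does not strictly dominate A (column Y: 2 ≤ 7)
  B vs C: [6 vs 2, 2 vs 4, 1 vs 7] → B does not strictly dominate C (column Y: 2 ≤ 4)
  C vs A: [2 vs 1, 4 vs 7, 7 vs 2] → C does not strictly dominate A (column Y: 4 ≤ 7)
  C vs B: [2 vs 6, 4 vs 2, 7 vs 1] → C does not strictly dominate B (column X: 2 ≤ 6)
No single strategy strictly dominates all others → no strictly dominant strategy.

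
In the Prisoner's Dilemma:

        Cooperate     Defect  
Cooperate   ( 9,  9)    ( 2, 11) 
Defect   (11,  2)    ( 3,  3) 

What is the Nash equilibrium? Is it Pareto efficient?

(Defect, Defect) is NE; not Pareto efficient

Work:
Defect dominates Cooperate for both players:
If P2 cooperates: Defect (11) > Cooperate (9)
If P2 defects: Defect (3) > Cooperate (2)
NE: (Defect, Defect) with payoff (3, 3)
But (Cooperate, Cooperate) = (9, 9) Pareto dominates (3, 3)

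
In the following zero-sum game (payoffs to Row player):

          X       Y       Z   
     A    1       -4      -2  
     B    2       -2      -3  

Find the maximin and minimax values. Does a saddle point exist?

Maximin = -3, Minimax = -2, Saddle: False

Work:
Row minimums: [-4, -3] → maximin = -3
Column maximums: [2, -2, -2] → minimax = -2
No saddle point (maximin ≠ minimax). Mixed strategy needed.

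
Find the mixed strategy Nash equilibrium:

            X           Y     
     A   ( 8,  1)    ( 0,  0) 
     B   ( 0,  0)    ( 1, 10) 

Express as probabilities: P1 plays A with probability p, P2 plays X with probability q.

p = 0.9091, q = 0.1111

Work:
Find probabilities that make opponent indifferent:
P2 chooses q to make P1 indifferent between A and B
P1 chooses p to make P2 indifferent between X and Y
Mixed NE: P1 plays (A: 0.9091, B: 0.0909), P2 plays (X: 0.1111, Y: 0.8889)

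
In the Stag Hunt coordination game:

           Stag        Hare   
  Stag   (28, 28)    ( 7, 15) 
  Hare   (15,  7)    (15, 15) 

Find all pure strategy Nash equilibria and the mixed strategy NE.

Pure NE: (Stag, Stag) and (Hare, Hare); Mixed NE: p = 0.381, q = 0.381

Work:
Check pure NE:
(Stag, Stag): (28, 28) - no unilateral deviation beneficial
(Hare, Hare): (15, 15) - no unilateral deviation beneficial
Mixed NE: P1 plays Stag with p = 0.381, P2 plays Stag with q = 0.381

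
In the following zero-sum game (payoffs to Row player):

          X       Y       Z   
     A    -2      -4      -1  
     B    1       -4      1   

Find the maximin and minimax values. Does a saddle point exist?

Maximin = -4, Minimax = -4, Saddle: True

Work:
Row minimums: [-4, -4] → maximin = -4
Column maximums: [1, -4, 1] → minimax = -4
Saddle point exists! Game value = -4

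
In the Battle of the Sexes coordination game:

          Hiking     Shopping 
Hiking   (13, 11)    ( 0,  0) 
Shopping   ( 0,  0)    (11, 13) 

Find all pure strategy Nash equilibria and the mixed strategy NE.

Pure NE: (Hiking, Hiking) and (Shopping, Shopping); Mixed NE: p = 0.5417, q = 0.4583

Work:
Check pure NE:
(Hiking, Hiking): (13, 11) - no unilateral deviation beneficial
(Shopping, Shopping): (11, 13) - no unilateral deviation beneficial
Mixed NE: P1 plays Hiking with p = 0.5417, P2 plays Hiking with q = 0.4583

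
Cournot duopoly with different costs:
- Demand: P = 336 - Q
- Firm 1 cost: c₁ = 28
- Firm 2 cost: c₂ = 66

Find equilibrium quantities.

q₁* = 115.33, q₂* = 77.33

Work:
Reaction: q₁ = (336 - 28 - q₂)/2
Reaction: q₂ = (336 - 66 - q₁)/2
Solve simultaneously:
q₁* = (336 - 2×28 + 66)/3 = 115.33
q₂* = (336 - 2×66 + 28)/3 = 77.33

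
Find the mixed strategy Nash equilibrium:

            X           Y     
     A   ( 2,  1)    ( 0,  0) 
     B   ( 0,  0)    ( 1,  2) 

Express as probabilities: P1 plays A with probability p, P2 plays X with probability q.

p = 0.6667, q = 0.3333

Work:
Find probabilities that make opponent indifferent:
P2 chooses q to make P1 indifferent between A and B
P1 chooses p to make P2 indifferent between X and Y
Mixed NE: P1 plays (A: 0.6667, B: 0.3333), P2 plays (X: 0.3333, Y: 0.6667)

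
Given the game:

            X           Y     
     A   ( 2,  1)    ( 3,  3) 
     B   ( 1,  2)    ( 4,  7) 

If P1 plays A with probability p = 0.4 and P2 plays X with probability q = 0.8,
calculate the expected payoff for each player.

E[P1] = 1.84, E[P2] = 2.36

Work:
E[P1] = p·q·π₁(A,X) + p·(1-q)·π₁(A,Y) + (1-p)·q·π₁(B,X) + (1-p)·(1-q)·π₁(B,Y)
= 0.4·0.8·2 + 0.4·0.2·3 + 0.6·0.8·1 + 0.6·0.2·4
= 1.84

E[P2] = 2.36 (similar calculation)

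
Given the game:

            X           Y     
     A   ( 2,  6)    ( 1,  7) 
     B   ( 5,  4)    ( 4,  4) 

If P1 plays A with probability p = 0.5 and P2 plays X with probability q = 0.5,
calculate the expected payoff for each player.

E[P1] = 3.0, E[P2] = 5.25

Work:
E[P1] = p·q·π₁(A,X) + p·(1-q)·π₁(A,Y) + (1-p)·q·π₁(B,X) + (1-p)·(1-q)·π₁(B,Y)
= 0.5·0.5·2 + 0.5·0.5·1 + 0.5·0.5·5 + 0.5·0.5·4
= 3.0

E[P2] = 5.25 (similar calculation)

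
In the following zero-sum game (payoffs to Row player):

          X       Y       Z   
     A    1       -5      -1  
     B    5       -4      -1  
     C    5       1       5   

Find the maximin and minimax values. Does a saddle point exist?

Maximin = 1, Minimax = 1, Saddle: True

Work:
Row minimums: [-5, -4, 1] → maximin = 1
Column maximums: [5, 1, 5] → minimax = 1
Saddle point exists! Game value = 1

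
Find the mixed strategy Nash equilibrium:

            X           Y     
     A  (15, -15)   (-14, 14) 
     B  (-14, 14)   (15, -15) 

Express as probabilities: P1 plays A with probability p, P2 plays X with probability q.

p = 0.5, q = 0.5

Work:
Find probabilities that make opponent indifferent:
P2 chooses q to make P1 indifferent between A and B
P1 chooses p to make P2 indifferent between X and Y
Mixed NE: P1 plays (A: 0.5, B: 0.5), P2 plays (X: 0.5, Y: 0.5)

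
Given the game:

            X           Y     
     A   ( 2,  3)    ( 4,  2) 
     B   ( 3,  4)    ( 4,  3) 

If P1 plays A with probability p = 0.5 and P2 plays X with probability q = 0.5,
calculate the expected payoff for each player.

E[P1] = 3.25, E[P2] = 3.0

Work:
E[P1] = p·q·π₁(A,X) + p·(1-q)·π₁(A,Y) + (1-p)·q·π₁(B,X) + (1-p)·(1-q)·π₁(B,Y)
= 0.5·0.5·2 + 0.5·0.5·4 + 0.5·0.5·3 + 0.5·0.5·4
= 3.25

E[P2] = 3.0 (similar calculation)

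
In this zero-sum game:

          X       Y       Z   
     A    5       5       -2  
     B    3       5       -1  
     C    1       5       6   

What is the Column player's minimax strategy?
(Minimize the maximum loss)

Column should play X or Y (all achieve the minimum), value = 5

Work:
Column player minimizes Row's maximum payoff:
Column X: max payoff to Row = 5
Column Y: max payoff to Row = 5
Column Z: max payoff to Row = 6
Minimum is 5, achieved by columns X, Y (tied).
Each of X or Y is a minimax strategy.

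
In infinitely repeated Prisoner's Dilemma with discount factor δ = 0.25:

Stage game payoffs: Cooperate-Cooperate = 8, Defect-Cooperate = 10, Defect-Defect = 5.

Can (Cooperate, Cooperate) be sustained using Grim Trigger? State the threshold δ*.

δ* = 0.4; since δ = 0.25 < 0.4, cooperation cannot be sustained

Work:
For Grim Trigger:
Cooperate forever: 8/(1-δ)
Defect then punished: 10 + 5·δ/(1-δ)
Need: 8/(1-δ) ≥ 10 + 5·δ/(1-δ)
Solving: δ ≥ (T-R)/(T-P) = (10-8)/(10-5) = 0.4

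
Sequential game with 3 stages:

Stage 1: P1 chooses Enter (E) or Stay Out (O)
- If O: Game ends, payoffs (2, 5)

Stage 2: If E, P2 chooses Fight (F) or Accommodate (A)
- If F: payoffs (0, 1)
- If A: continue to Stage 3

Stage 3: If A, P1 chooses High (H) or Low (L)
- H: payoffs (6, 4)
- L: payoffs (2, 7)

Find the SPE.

SPE: (E, A, H); Outcome (6, 4)

Work:
Stage 3: P1 chooses H (6 vs 2)
Stage 2: P2: F->1, A->4 (anticipating H). Choose A
Stage 1: P1: O->2, E->6 (anticipating A, H). Choose E
SPE path: E -> A -> H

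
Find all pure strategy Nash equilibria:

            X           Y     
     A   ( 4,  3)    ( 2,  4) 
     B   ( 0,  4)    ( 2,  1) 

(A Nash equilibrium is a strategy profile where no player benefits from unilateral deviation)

Nash equilibrium: (A, Y)

Work:
Best responses:
  P1 vs X: payoffs [4, 0] → best response A (payoff 4)
  P1 vs Y: payoffs [2, 2] → best response A/B (payoff 2)
  P2 vs A: payoffs [3, 4] → best response Y (payoff 4)
  P2 vs B: payoffs [4, 1] → best response X (payoff 4)
Mutual best responses: (A,Y) → Nash equilibria.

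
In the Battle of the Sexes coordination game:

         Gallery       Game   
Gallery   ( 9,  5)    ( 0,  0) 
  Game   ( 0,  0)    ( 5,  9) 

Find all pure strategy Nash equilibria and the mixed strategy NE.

Pure NE: (Gallery, Gallery) and (Game, Game); Mixed NE: p = 0.6429, q = 0.3571

Work:
Check pure NE:
(Gallery, Gallery): (9, 5) - no unilateral deviation beneficial
(Game, Game): (5, 9) - no unilateral deviation beneficial
Mixed NE: P1 plays Gallery with p = 0.6429, P2 plays Gallery with q = 0.3571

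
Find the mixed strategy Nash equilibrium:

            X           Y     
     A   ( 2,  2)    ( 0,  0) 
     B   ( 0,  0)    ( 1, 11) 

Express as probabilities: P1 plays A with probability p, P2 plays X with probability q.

p = 0.8462, q = 0.3333

Work:
Find probabilities that make opponent indifferent:
P2 chooses q to make P1 indifferent between A and B
P1 chooses p to make P2 indifferent between X and Y
Mixed NE: P1 plays (A: 0.8462, B: 0.1538), P2 plays (X: 0.3333, Y: 0.6667)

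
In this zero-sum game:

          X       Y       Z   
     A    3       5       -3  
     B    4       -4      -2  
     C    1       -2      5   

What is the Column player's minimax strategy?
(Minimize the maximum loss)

Column should play X, value = 4

Work:
Column player minimizes Row's maximum payoff:
Column X: max payoff to Row = 4
Column Y: max payoff to Row = 5
Column Z: max payoff to Row = 5
Minimum is 4, achieved by column X.
Minimax strategy: X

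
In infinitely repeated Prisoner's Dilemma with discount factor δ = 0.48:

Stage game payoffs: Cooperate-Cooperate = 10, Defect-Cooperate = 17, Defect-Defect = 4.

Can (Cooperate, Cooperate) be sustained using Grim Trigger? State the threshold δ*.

δ* = 0.5385; since δ = 0.48 < 0.5385, cooperation cannot be sustained

Work:
For Grim Trigger:
Cooperate forever: 10/(1-δ)
Defect then punished: 17 + 4·δ/(1-δ)
Need: 10/(1-δ) ≥ 17 + 4·δ/(1-δ)
Solving: δ ≥ (T-R)/(T-P) = (17-10)/(17-4) = 0.5385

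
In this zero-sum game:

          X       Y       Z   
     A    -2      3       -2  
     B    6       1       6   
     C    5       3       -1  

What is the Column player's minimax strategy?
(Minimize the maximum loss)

Column should play Y, value = 3

Work:
Column player minimizes Row's maximum payoff:
Column X: max payoff to Row = 6
Column Y: max payoff to Row = 3
Column Z: max payoff to Row = 6
Minimum is 3, achieved by column Y.
Minimax strategy: Y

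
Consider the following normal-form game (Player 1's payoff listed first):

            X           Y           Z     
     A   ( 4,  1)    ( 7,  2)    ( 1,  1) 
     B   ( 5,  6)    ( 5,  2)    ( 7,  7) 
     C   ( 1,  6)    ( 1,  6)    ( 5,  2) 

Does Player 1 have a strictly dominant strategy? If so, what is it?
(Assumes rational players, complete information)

No strictly dominant strategy exists for Player 1

Work:
A strategy strictly dominates another if it gives a strictly higher payoff against every opponent action. Compare each pair of P1's strategies column-by-column:
  A vs B: [4 vs 5, 7 vs 5, 1 vs 7] → A does not strictly dominate B (column X: 4 ≤ 5)
  A vs C: [4 vs 1, 7 vs 1, 1 vs 5] → A does not strictly dominate C (column Z: 1 ≤ 5)
  B vs A: [5 vs 4, 5 vs 7, 7 vs 1] → B does not strictly dominate A (column Y: 5 ≤ 7)
  B vs C: [5 vs 1, 5 vs 1, 7 vs 5] → B strictly dominates C
  C vs A: [1 vs 4, 1 vs 7, 5 vs 1] → C does not strictly dominate A (column X: 1 ≤ 4)
  C vs B: [1 vs 5, 1 vs 5, 5 vs 7] → C does not strictly dominate B (column X: 1 ≤ 5)
No single strategy strictly dominates all others → no strictly dominant strategy.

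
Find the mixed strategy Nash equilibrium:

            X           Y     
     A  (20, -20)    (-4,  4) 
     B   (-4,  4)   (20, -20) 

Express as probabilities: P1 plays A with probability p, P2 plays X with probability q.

p = 0.5, q = 0.5

Work:
Find probabilities that make opponent indifferent:
P2 chooses q to make P1 indifferent between A and B
P1 chooses p to make P2 indifferent between X and Y
Mixed NE: P1 plays (A: 0.5, B: 0.5), P2 plays (X: 0.5, Y: 0.5)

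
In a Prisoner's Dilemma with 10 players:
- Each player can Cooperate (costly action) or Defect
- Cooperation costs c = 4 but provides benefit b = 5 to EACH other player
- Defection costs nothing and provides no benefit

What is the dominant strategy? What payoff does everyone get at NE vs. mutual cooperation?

Dominant: Defect; NE payoff = 0; Coop payoff = 41

Work:
Defect dominates (saves cost c = 4, benefit to others is external)
NE: All defect → everyone gets 0
If all cooperate: each receives (9)×5 - 4 = 41
Social dilemma: 41 > 0 but NE gives 0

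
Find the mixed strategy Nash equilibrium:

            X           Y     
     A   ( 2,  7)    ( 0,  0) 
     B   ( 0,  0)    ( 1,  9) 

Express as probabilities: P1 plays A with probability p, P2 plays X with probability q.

p = 0.5625, q = 0.3333

Work:
Find probabilities that make opponent indifferent:
P2 chooses q to make P1 indifferent between A and B
P1 chooses p to make P2 indifferent between X and Y
Mixed NE: P1 plays (A: 0.5625, B: 0.4375), P2 plays (X: 0.3333, Y: 0.6667)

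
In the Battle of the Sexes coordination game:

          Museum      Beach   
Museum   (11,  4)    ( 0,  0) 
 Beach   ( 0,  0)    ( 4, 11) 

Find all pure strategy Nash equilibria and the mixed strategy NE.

Pure NE: (Museum, Museum) and (Beach, Beach); Mixed NE: p = 0.7333, q = 0.2667

Work:
Check pure NE:
(Museum, Museum): (11, 4) - no unilateral deviation beneficial
(Beach, Beach): (4, 11) - no unilateral deviation beneficial
Mixed NE: P1 plays Museum with p = 0.7333, P2 plays Museum with q = 0.2667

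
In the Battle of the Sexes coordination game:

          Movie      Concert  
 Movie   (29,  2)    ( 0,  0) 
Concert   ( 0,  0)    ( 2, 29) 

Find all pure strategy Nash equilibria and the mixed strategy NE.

Pure NE: (Movie, Movie) and (Concert, Concert); Mixed NE: p = 0.9355, q = 0.0645

Work:
Check pure NE:
(Movie, Movie): (29, 2) - no unilateral deviation beneficial
(Concert, Concert): (2, 29) - no unilateral deviation beneficial
Mixed NE: P1 plays Movie with p = 0.9355, P2 plays Movie with q = 0.0645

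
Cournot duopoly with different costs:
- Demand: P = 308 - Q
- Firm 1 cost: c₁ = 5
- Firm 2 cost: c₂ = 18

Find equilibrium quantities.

q₁* = 105.33, q₂* = 92.33

Work:
Reaction: q₁ = (308 - 5 - q₂)/2
Reaction: q₂ = (308 - 18 - q₁)/2
Solve simultaneously:
q₁* = (308 - 2×5 + 18)/3 = 105.33
q₂* = (308 - 2×18 + 5)/3 = 92.33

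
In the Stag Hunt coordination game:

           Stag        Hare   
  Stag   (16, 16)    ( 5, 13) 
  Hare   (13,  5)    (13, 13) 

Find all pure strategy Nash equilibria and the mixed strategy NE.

Pure NE: (Stag, Stag) and (Hare, Hare); Mixed NE: p = 0.7273, q = 0.7273

Work:
Check pure NE:
(Stag, Stag): (16, 16) - no unilateral deviation beneficial
(Hare, Hare): (13, 13) - no unilateral deviation beneficial
Mixed NE: P1 plays Stag with p = 0.7273, P2 plays Stag with q = 0.7273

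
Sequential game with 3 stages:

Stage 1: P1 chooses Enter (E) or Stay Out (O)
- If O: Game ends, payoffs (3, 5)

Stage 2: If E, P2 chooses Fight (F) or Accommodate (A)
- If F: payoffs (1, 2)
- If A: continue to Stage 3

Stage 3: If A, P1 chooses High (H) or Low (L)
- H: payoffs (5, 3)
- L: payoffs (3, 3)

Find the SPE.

SPE: (E, A, H); Outcome (5, 3)

Work:
Stage 3: P1 chooses H (5 vs 3)
Stage 2: P2: F->2, A->3 (anticipating H). Choose A
Stage 1: P1: O->3, E->5 (anticipating A, H). Choose E
SPE path: E -> A -> H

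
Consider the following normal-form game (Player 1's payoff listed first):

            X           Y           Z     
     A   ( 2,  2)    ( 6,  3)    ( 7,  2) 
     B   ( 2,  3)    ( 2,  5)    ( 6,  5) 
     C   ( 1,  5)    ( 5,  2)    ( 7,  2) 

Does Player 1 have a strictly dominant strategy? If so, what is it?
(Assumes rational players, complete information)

No strictly dominant strategy exists for Player 1

Work:
A strategy strictly dominates another if it gives a strictly higher payoff against every opponent action. Compare each pair of P1's strategies column-by-column:
  A vs B: [2 vs 2, 6 vs 2, 7 vs 6] → A does not strictly dominate B (column X: 2 ≤ 2)
  A vs C: [2 vs 1, 6 vs 5, 7 vs 7] → A does not strictly dominate C (column Z: 7 ≤ 7)
  B vs A: [2 vs 2, 2 vs 6, 6 vs 7] → B does not strictly dominate A (column X: 2 ≤ 2)
  B vs C: [2 vs 1, 2 vs 5, 6 vs 7] → B does not strictly dominate C (column Y: 2 ≤ 5)
  C vs A: [1 vs 2, 5 vs 6, 7 vs 7] → C does not strictly dominate A (column X: 1 ≤ 2)
  C vs B: [1 vs 2, 5 vs 2, 7 vs 6] → C does not strictly dominate B (column X: 1 ≤ 2)
No single strategy strictly dominates all others → no strictly dominant strategy.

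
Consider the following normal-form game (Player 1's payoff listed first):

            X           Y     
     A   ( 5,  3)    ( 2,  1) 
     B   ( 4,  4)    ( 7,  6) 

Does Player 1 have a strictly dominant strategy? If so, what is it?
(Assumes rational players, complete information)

No strictly dominant strategy exists for Player 1

Work:
A strategy strictly dominates another if it gives a strictly higher payoff against every opponent action. Compare each pair of P1's strategies column-by-column:
  A vs B: [5 vs 4, 2 vs 7] → A does not strictly dominate B (column Y: 2 ≤ 7)
  B vs A: [4 vs 5, 7 vs 2] → B does not strictly dominate A (column X: 4 ≤ 5)
No single strategy strictly dominates all others → no strictly dominant strategy.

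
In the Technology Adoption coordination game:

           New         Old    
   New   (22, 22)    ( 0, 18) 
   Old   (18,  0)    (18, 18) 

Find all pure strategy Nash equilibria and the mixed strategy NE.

Pure NE: (New, New) and (Old, Old); Mixed NE: p = 0.8182, q = 0.8182

Work:
Check pure NE:
(New, New): (22, 22) - no unilateral deviation beneficial
(Old, Old): (18, 18) - no unilateral deviation beneficial
Mixed NE: P1 plays New with p = 0.8182, P2 plays New with q = 0.8182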